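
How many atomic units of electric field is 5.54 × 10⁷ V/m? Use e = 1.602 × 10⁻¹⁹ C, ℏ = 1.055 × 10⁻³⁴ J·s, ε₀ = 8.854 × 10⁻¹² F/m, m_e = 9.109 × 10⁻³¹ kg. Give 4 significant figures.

1.080 × 10⁻⁴

atomic unit of electric field: E_au = E_h/(e a₀) = m_e²e⁵/((4πε₀)³ℏ⁴) = 5.131 × 10¹¹ V/m.
5.54 × 10⁷ / 5.131 × 10¹¹ = 1.080 × 10⁻⁴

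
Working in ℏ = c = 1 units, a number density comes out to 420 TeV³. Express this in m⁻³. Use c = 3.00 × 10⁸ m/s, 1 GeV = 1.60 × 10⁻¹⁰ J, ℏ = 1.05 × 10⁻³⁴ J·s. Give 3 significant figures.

Number density is [L]⁻³ = [E]³/(ℏc)³.
1 GeV³ → 1/(ℏc)³ × (1 GeV in J)³ = 1.31 × 10⁴⁷ m⁻³.
Convert the energy scale: 420 TeV³ = 4.20 × 10¹¹ GeV³.
Result: 4.20 × 10¹¹ × 1.31 × 10⁴⁷ = 5.50 × 10⁵⁸ m⁻³.

5.50 × 10⁵⁸ m⁻³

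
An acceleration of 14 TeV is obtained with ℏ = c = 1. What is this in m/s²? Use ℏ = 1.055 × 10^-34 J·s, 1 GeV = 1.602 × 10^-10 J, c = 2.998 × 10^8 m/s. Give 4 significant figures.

6.373 × 10^36 m/s²

Acceleration is [L]/[T]² = c·[E]/ℏ.
1 GeV → c/ℏ × (1 GeV in J) = 4.552 × 10^32 m/s².
Convert the energy scale: 14 TeV = 1.40 × 10^4 GeV.
Result: 1.40 × 10^4 × 4.552 × 10^32 = 6.373 × 10^36 m/s².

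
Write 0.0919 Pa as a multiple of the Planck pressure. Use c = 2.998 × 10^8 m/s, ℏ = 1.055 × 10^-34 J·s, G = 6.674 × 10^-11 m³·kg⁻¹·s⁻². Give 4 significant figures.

1.984 × 10^-115

Planck pressure: p_P = c⁷/(ℏG²) = 4.632 × 10^113 Pa.
0.0919 / 4.632 × 10^113 = 1.984 × 10^-115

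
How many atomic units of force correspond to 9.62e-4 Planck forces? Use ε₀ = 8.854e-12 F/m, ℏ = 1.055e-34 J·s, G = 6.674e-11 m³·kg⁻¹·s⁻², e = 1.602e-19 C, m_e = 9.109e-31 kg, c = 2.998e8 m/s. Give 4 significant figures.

Planck force: F_P = c⁴/G = 1.210e44 N
atomic unit of force: F_au = E_h/a₀ = m_e²e⁶/((4πε₀)³ℏ⁴) = 8.220e-8 N
9.62e-4 × 1.210e44 / 8.220e-8 = 1.417e48

1.417e48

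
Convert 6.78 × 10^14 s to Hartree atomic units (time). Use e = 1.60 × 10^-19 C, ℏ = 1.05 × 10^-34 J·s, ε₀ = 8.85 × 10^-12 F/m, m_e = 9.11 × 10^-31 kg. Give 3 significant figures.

atomic unit of time: τ_au = (4πε₀)²ℏ³/(m_e e⁴) = 2.40 × 10^-17 s.
6.78 × 10^14 / 2.40 × 10^-17 = 2.83 × 10^31

2.83 × 10^31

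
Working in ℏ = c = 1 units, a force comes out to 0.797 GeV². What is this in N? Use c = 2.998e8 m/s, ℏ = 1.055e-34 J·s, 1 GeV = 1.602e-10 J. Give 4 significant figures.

6.467e5 N

Force is [E]/[L] = [E]²/(ℏc); restore (ℏc)⁻¹.
1 GeV² → 1/(ℏc) × (1 GeV in J)² = 8.114e5 N.
Result: 0.797 × 8.114e5 = 6.467e5 N.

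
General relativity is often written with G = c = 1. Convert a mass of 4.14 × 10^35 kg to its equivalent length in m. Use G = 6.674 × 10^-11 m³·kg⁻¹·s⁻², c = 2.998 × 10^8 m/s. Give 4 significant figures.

In G = c = 1 units mass has dimensions of length; the conversion factor is G/c².
4.14 × 10^35 kg × (G/c²) = 3.074 × 10^8 m

3.074 × 10^8 m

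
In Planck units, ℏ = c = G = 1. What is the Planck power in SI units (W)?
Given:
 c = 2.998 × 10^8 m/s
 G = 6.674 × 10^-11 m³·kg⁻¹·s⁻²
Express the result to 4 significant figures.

From ℏ = c = G = 1 the power scale is P_P = c⁵/G.
  = 2.422 × 10^42 / 6.674 × 10^-11
  = 3.629 × 10^52 W

3.629 × 10^52 W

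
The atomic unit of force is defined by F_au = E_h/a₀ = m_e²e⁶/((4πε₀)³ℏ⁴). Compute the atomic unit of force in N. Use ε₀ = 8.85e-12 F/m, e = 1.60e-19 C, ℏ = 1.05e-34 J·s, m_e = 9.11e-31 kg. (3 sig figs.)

8.33e-8 N

F_au = E_h/a₀ = m_e²e⁶/((4πε₀)³ℏ⁴)
E_h = 4.38e-18 J
a₀ = 5.26e-11 m
E_h/a₀ = 8.33e-8 N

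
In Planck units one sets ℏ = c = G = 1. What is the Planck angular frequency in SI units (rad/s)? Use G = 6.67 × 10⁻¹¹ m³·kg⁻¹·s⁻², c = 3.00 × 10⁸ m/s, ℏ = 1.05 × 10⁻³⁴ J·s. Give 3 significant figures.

1.86 × 10⁴³ rad/s

ω_P = √(c⁵/(ℏG))
  = √(3.47 × 10⁸⁶)
  = 1.86 × 10⁴³ rad/s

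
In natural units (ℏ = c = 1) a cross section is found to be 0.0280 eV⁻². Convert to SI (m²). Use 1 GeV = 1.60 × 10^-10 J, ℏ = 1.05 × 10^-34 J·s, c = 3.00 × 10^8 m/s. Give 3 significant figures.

Area is [L]² = [E]⁻²·(ℏc)²; restore (ℏc)².
1 GeV⁻² → (ℏc)² × (1 GeV in J)⁻² = 3.88 × 10^-32 m².
Convert the energy scale: 0.0280 eV⁻² = 2.80 × 10^16 GeV⁻².
Result: 2.80 × 10^16 × 3.88 × 10^-32 = 1.09 × 10^-15 m².

1.09 × 10^-15 m²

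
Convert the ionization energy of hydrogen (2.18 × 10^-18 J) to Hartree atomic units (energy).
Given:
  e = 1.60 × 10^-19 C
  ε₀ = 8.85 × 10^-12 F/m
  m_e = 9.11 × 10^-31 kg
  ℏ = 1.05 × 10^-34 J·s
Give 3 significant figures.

hartree: E_h = m_e e⁴/(4πε₀ℏ)² = 4.38 × 10^-18 J.
2.18 × 10^-18 / 4.38 × 10^-18 = 0.498

0.498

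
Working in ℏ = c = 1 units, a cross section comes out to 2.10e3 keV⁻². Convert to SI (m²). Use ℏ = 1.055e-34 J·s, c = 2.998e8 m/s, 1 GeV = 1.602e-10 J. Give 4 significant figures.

8.186e-17 m²

Area is [L]² = [E]⁻²·(ℏc)²; restore (ℏc)².
1 GeV⁻² → (ℏc)² × (1 GeV in J)⁻² = 3.898e-32 m².
Convert the energy scale: 2.10e3 keV⁻² = 2.10e15 GeV⁻².
Result: 2.10e15 × 3.898e-32 = 8.186e-17 m².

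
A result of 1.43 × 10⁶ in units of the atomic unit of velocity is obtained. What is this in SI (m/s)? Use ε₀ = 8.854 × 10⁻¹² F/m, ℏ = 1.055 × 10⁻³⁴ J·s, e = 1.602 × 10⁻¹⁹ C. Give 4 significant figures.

3.127 × 10¹² m/s

One atomic unit of velocity: v_au = e²/(4πε₀ℏ) = 2.186 × 10⁶ m/s.
1.43 × 10⁶ × 2.186 × 10⁶ m/s = 3.127 × 10¹² m/s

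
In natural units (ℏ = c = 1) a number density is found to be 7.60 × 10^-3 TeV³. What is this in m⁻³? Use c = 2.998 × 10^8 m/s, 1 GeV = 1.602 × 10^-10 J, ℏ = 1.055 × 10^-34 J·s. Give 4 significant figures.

Number density is [L]⁻³ = [E]³/(ℏc)³.
1 GeV³ → 1/(ℏc)³ × (1 GeV in J)³ = 1.299 × 10^47 m⁻³.
Convert the energy scale: 7.60 × 10^-3 TeV³ = 7.60 × 10^6 GeV³.
Result: 7.60 × 10^6 × 1.299 × 10^47 = 9.875 × 10^53 m⁻³.

9.875 × 10^53 m⁻³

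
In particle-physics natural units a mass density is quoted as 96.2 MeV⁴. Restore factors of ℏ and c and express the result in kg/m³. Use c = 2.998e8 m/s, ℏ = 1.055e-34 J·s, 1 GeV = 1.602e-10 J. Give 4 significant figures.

2.228e10 kg/m³

Mass density is [E]/(c²[L]³) = [E]⁴/(ℏ³c⁵).
1 GeV⁴ → 1/(ℏ³c⁵) × (1 GeV in J)⁴ = 2.316e20 kg/m³.
Convert the energy scale: 96.2 MeV⁴ = 9.62e-11 GeV⁴.
Result: 9.62e-11 × 2.316e20 = 2.228e10 kg/m³.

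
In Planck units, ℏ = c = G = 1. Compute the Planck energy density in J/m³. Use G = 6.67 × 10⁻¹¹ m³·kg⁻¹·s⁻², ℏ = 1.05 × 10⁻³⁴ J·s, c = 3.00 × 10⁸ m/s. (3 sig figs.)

The unique combination of the constants set to 1 with dimensions of energy density is u_P = c⁷/(ℏG²).
  = 2.19 × 10⁵⁹ / 4.67 × 10⁻⁵⁵
  = 4.68 × 10¹¹³ J/m³

4.68 × 10¹¹³ J/m³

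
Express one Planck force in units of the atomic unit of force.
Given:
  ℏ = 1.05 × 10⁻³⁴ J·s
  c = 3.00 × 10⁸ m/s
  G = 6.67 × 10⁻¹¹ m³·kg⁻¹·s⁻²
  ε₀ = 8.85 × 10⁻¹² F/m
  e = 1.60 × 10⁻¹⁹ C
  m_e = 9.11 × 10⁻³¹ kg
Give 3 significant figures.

Planck force: F_P = c⁴/G = 1.21 × 10⁴⁴ N
atomic unit of force: F_au = E_h/a₀ = m_e²e⁶/((4πε₀)³ℏ⁴) = 8.33 × 10⁻⁸ N
ratio = 1.21 × 10⁴⁴ / 8.33 × 10⁻⁸ = 1.46 × 10⁵¹

1.46 × 10⁵¹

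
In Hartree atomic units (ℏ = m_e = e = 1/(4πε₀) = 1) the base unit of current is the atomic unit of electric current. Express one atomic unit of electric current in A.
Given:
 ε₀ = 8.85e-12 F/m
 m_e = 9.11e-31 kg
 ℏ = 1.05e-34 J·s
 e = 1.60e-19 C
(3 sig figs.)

6.67e-3 A

I_au = e E_h/ℏ = m_e e⁵/((4πε₀)²ℏ³)
E_h = 4.38e-18 J
e·E_h/ℏ = 6.67e-3 A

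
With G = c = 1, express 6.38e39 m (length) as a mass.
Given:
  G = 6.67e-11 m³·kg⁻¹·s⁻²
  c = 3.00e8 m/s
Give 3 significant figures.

8.61e66 kg

Length → mass via c²/G.
6.38e39 m × (c²/G) = 8.61e66 kg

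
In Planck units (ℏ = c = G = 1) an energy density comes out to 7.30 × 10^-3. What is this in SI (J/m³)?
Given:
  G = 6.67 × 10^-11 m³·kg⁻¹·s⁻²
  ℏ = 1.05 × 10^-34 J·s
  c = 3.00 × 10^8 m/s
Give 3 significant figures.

One Planck energy density: u_P = c⁷/(ℏG²) = 4.68 × 10^113 J/m³.
7.30 × 10^-3 × 4.68 × 10^113 J/m³ = 3.42 × 10^111 J/m³

3.42 × 10^111 J/m³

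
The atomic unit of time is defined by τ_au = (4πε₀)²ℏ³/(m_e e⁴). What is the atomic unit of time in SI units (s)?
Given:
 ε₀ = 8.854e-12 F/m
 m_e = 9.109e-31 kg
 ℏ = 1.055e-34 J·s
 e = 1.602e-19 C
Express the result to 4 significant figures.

τ_au = (4πε₀)²ℏ³/(m_e e⁴)
E_h = 4.354e-18 J
ℏ/E_h = 2.423e-17 s

2.423e-17 s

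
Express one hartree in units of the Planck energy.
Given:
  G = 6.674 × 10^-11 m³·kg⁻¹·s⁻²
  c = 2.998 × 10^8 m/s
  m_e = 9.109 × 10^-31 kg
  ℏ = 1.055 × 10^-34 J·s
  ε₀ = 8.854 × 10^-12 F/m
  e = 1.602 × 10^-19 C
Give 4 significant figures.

2.225 × 10^-27

hartree: E_h = m_e e⁴/(4πε₀ℏ)² = 4.354 × 10^-18 J
Planck energy: E_P = √(ℏc⁵/G) = 1.957 × 10^9 J
ratio = 4.354 × 10^-18 / 1.957 × 10^9 = 2.225 × 10^-27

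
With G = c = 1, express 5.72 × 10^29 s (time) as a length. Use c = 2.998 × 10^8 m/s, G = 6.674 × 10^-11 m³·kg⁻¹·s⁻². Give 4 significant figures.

1.715 × 10^38 m

Time → length via c.
5.72 × 10^29 s × (c) = 1.715 × 10^38 m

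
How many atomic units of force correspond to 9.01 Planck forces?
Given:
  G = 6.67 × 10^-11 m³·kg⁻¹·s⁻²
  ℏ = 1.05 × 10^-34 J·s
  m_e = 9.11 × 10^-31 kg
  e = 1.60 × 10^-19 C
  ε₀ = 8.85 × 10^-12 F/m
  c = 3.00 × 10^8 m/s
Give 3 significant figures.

1.31 × 10^52

Planck force: F_P = c⁴/G = 1.21 × 10^44 N
atomic unit of force: F_au = E_h/a₀ = m_e²e⁶/((4πε₀)³ℏ⁴) = 8.33 × 10^-8 N
9.01 × 1.21 × 10^44 / 8.33 × 10^-8 = 1.31 × 10^52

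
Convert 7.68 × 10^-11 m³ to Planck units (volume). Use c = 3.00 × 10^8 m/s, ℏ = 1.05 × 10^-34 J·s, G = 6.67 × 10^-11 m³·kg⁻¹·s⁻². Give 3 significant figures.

Planck volume: V_P = (ℏG/c³)^(3/2) = 4.18 × 10^-105 m³.
7.68 × 10^-11 / 4.18 × 10^-105 = 1.84 × 10^94

1.84 × 10^94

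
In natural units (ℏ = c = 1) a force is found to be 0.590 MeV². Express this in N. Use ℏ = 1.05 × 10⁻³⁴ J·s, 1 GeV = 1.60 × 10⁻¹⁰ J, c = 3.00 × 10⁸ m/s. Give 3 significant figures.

0.479 N

Force is [E]/[L] = [E]²/(ℏc); restore (ℏc)⁻¹.
1 GeV² → 1/(ℏc) × (1 GeV in J)² = 8.13 × 10⁵ N.
Convert the energy scale: 0.590 MeV² = 5.90 × 10⁻⁷ GeV².
Result: 5.90 × 10⁻⁷ × 8.13 × 10⁵ = 0.479 N.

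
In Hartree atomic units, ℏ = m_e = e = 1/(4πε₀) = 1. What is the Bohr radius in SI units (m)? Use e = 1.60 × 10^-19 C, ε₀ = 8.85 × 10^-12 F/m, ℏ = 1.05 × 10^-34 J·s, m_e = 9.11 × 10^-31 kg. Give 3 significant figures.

From ℏ = m_e = e = 1/(4πε₀) = 1 the length scale is a₀ = 4πε₀ℏ²/(m_e e²).
  = 1.23 × 10^-78 / 2.33 × 10^-68
  = 5.26 × 10^-11 m

5.26 × 10^-11 m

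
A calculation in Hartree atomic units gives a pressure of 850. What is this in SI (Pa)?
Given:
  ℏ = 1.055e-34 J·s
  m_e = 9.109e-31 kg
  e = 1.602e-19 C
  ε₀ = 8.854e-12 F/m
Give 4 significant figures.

One atomic unit of pressure: P_au = E_h/a₀³ = m_e⁴e¹⁰/((4πε₀)⁵ℏ⁸) = 2.929e13 Pa.
850 × 2.929e13 Pa = 2.490e16 Pa

2.490e16 Pa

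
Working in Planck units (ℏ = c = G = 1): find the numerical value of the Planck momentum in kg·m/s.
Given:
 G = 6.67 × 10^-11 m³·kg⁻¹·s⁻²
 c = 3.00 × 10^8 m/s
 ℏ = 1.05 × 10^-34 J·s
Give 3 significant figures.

6.52 kg·m/s

The unique combination of the constants set to 1 with dimensions of momentum is p_P = √(ℏc³/G).
  = √(42.5)
  = 6.52 kg·m/s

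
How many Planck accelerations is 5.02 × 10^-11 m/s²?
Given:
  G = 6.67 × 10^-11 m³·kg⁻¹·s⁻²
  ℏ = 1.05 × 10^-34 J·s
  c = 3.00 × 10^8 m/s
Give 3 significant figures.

8.98 × 10^-63

Planck acceleration: a_P = √(c⁷/(ℏG)) = 5.59 × 10^51 m/s².
5.02 × 10^-11 / 5.59 × 10^51 = 8.98 × 10^-63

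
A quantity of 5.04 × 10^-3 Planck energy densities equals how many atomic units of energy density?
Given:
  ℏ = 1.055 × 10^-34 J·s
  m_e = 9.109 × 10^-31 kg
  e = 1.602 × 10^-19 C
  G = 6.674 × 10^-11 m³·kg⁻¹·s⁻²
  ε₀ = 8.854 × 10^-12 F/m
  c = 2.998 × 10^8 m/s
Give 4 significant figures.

7.971 × 10^97

Planck energy density: u_P = c⁷/(ℏG²) = 4.632 × 10^113 J/m³
atomic unit of energy density: u_au = E_h/a₀³ = m_e⁴e¹⁰/((4πε₀)⁵ℏ⁸) = 2.929 × 10^13 J/m³
5.04 × 10^-3 × 4.632 × 10^113 / 2.929 × 10^13 = 7.971 × 10^97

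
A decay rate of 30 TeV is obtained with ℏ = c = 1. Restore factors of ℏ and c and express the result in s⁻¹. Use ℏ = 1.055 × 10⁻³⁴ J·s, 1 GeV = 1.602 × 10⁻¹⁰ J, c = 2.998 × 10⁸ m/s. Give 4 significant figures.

A rate is [E]/ℏ; divide by ℏ.
1 GeV → 1/ℏ × (1 GeV in J) = 1.518 × 10²⁴ s⁻¹.
Convert the energy scale: 30 TeV = 3.00 × 10⁴ GeV.
Result: 3.00 × 10⁴ × 1.518 × 10²⁴ = 4.555 × 10²⁸ s⁻¹.

4.555 × 10²⁸ s⁻¹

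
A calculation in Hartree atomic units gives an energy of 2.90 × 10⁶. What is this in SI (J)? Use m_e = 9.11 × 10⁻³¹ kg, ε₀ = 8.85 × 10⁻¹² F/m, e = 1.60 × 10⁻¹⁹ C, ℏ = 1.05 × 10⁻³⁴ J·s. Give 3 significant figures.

1.27 × 10⁻¹¹ J

One hartree: E_h = m_e e⁴/(4πε₀ℏ)² = 4.38 × 10⁻¹⁸ J.
2.90 × 10⁶ × 4.38 × 10⁻¹⁸ J = 1.27 × 10⁻¹¹ J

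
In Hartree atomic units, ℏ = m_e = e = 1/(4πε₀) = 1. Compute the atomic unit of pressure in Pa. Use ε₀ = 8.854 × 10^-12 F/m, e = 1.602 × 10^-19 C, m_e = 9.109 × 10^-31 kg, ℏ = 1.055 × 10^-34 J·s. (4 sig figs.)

The unique combination of the constants set to 1 with dimensions of pressure is P_au = E_h/a₀³ = m_e⁴e¹⁰/((4πε₀)⁵ℏ⁸).
E_h = 4.354 × 10^-18 J
a₀ = 5.297 × 10^-11 m
E_h/a₀³ = 2.929 × 10^13 Pa

2.929 × 10^13 Pa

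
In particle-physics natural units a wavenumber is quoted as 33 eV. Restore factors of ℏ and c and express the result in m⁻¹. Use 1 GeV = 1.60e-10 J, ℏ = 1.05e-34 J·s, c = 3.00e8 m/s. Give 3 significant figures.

1.68e8 m⁻¹

Inverse length is [E]/(ℏc).
1 GeV → 1/(ℏc) × (1 GeV in J) = 5.08e15 m⁻¹.
Convert the energy scale: 33 eV = 3.30e-8 GeV.
Result: 3.30e-8 × 5.08e15 = 1.68e8 m⁻¹.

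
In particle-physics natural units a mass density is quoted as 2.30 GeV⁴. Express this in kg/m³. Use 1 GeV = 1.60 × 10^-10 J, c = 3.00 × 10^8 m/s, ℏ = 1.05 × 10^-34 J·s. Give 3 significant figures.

Mass density is [E]/(c²[L]³) = [E]⁴/(ℏ³c⁵).
1 GeV⁴ → 1/(ℏ³c⁵) × (1 GeV in J)⁴ = 2.33 × 10^20 kg/m³.
Result: 2.30 × 2.33 × 10^20 = 5.36 × 10^20 kg/m³.

5.36 × 10^20 kg/m³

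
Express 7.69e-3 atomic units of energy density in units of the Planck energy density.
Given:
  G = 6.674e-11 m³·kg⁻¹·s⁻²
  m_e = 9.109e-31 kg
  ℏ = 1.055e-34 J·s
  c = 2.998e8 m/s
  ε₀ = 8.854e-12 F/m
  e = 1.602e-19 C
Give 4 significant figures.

atomic unit of energy density: u_au = E_h/a₀³ = m_e⁴e¹⁰/((4πε₀)⁵ℏ⁸) = 2.929e13 J/m³
Planck energy density: u_P = c⁷/(ℏG²) = 4.632e113 J/m³
7.69e-3 × 2.929e13 / 4.632e113 = 4.863e-103

4.863e-103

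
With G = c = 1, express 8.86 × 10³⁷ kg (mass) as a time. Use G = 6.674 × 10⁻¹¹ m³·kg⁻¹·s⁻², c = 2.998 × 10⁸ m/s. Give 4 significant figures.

219.4 s

Mass → time via G/c³.
8.86 × 10³⁷ kg × (G/c³) = 219.4 s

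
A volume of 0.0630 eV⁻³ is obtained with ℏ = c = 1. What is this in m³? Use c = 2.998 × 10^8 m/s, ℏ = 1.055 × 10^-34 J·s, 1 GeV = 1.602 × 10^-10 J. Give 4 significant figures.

4.848 × 10^-22 m³

Volume is [L]³ = [E]⁻³·(ℏc)³.
1 GeV⁻³ → (ℏc)³ × (1 GeV in J)⁻³ = 7.696 × 10^-48 m³.
Convert the energy scale: 0.0630 eV⁻³ = 6.30 × 10^25 GeV⁻³.
Result: 6.30 × 10^25 × 7.696 × 10^-48 = 4.848 × 10^-22 m³.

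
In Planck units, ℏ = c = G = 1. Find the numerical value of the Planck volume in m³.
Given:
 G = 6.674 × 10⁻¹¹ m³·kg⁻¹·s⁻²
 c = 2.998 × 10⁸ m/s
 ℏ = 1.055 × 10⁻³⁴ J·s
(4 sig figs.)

4.224 × 10⁻¹⁰⁵ m³

Dimensional analysis gives V_P = (ℏG/c³)^(3/2).
  = √(1.784 × 10⁻²⁰⁹)
  = 4.224 × 10⁻¹⁰⁵ m³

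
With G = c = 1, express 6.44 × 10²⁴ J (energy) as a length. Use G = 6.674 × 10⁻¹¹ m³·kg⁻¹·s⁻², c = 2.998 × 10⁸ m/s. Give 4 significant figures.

Energy → length via G/c⁴.
6.44 × 10²⁴ J × (G/c⁴) = 5.320 × 10⁻²⁰ m

5.320 × 10⁻²⁰ m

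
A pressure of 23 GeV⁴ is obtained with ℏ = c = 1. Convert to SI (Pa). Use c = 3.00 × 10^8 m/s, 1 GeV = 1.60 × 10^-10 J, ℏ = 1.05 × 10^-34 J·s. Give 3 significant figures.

Pressure is [E]/[L]³ = [E]⁴/(ℏc)³.
1 GeV⁴ → 1/(ℏc)³ × (1 GeV in J)⁴ = 2.10 × 10^37 Pa.
Result: 23 × 2.10 × 10^37 = 4.82 × 10^38 Pa.

4.82 × 10^38 Pa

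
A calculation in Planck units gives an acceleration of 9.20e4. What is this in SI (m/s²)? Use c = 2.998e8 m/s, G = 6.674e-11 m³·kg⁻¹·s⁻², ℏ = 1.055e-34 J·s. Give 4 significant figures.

One Planck acceleration: a_P = √(c⁷/(ℏG)) = 5.560e51 m/s².
9.20e4 × 5.560e51 m/s² = 5.115e56 m/s²

5.115e56 m/s²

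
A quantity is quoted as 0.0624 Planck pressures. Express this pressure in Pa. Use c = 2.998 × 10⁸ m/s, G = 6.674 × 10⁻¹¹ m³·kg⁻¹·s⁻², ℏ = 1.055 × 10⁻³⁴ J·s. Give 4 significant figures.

2.891 × 10¹¹² Pa

One Planck pressure: p_P = c⁷/(ℏG²) = 4.632 × 10¹¹³ Pa.
0.0624 × 4.632 × 10¹¹³ Pa = 2.891 × 10¹¹² Pa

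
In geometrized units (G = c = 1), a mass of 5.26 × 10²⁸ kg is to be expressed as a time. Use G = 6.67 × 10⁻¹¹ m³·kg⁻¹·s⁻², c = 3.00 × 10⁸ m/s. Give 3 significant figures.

Mass → time via G/c³.
5.26 × 10²⁸ kg × (G/c³) = 1.30 × 10⁻⁷ s

1.30 × 10⁻⁷ s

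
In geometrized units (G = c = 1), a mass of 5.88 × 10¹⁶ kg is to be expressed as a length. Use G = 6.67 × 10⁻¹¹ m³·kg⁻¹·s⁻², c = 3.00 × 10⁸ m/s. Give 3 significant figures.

In G = c = 1 units mass has dimensions of length; the conversion factor is G/c².
5.88 × 10¹⁶ kg × (G/c²) = 4.36 × 10⁻¹¹ m

4.36 × 10⁻¹¹ m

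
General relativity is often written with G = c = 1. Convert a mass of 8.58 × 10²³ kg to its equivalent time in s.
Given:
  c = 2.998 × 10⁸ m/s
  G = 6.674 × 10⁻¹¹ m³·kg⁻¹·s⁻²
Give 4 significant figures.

2.125 × 10⁻¹² s

Mass → time via G/c³.
8.58 × 10²³ kg × (G/c³) = 2.125 × 10⁻¹² s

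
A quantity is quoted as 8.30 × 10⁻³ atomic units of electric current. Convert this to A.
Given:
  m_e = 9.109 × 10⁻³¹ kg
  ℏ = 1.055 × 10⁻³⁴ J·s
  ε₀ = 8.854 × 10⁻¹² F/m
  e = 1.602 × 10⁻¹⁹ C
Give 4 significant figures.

One atomic unit of electric current: I_au = e E_h/ℏ = m_e e⁵/((4πε₀)²ℏ³) = 6.612 × 10⁻³ A.
8.30 × 10⁻³ × 6.612 × 10⁻³ A = 5.488 × 10⁻⁵ A

5.488 × 10⁻⁵ A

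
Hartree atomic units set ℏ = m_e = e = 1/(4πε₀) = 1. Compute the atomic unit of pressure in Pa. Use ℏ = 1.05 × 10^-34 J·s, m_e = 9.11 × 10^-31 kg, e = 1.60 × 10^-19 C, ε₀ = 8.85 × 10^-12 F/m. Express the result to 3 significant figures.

From ℏ = m_e = e = 1/(4πε₀) = 1 the pressure scale is P_au = E_h/a₀³ = m_e⁴e¹⁰/((4πε₀)⁵ℏ⁸).
E_h = 4.38 × 10^-18 J
a₀ = 5.26 × 10^-11 m
E_h/a₀³ = 3.01 × 10^13 Pa

3.01 × 10^13 Pa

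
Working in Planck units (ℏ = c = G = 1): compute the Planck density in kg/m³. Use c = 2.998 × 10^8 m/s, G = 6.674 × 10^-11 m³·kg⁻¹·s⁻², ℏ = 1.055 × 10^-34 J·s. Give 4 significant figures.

The unique combination of the constants set to 1 with dimensions of density is ρ_P = c⁵/(ℏG²).
  = 2.422 × 10^42 / 4.699 × 10^-55
  = 5.154 × 10^96 kg/m³

5.154 × 10^96 kg/m³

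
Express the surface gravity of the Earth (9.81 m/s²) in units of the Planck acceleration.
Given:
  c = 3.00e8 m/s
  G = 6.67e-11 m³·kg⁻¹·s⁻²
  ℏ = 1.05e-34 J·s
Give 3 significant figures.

1.76e-51

Planck acceleration: a_P = √(c⁷/(ℏG)) = 5.59e51 m/s².
9.81 / 5.59e51 = 1.76e-51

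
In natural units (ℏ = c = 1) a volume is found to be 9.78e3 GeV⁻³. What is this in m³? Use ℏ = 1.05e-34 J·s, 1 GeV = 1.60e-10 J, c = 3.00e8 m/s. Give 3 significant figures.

Volume is [L]³ = [E]⁻³·(ℏc)³.
1 GeV⁻³ → (ℏc)³ × (1 GeV in J)⁻³ = 7.63e-48 m³.
Result: 9.78e3 × 7.63e-48 = 7.46e-44 m³.

7.46e-44 m³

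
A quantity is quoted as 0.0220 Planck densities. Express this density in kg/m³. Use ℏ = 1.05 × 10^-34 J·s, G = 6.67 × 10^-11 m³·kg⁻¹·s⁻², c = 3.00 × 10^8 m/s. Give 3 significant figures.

One Planck density: ρ_P = c⁵/(ℏG²) = 5.20 × 10^96 kg/m³.
0.0220 × 5.20 × 10^96 kg/m³ = 1.14 × 10^95 kg/m³

1.14 × 10^95 kg/m³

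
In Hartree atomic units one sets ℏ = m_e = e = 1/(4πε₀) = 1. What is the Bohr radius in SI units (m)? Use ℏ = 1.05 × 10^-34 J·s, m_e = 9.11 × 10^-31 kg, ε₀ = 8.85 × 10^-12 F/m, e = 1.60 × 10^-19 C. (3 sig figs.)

a₀ = 4πε₀ℏ²/(m_e e²)
  = 1.23 × 10^-78 / 2.33 × 10^-68
  = 5.26 × 10^-11 m

5.26 × 10^-11 m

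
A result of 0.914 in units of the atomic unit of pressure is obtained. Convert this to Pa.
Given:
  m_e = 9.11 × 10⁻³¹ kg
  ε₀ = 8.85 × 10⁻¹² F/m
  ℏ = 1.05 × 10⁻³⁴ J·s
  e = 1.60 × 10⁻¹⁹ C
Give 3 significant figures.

2.75 × 10¹³ Pa

One atomic unit of pressure: P_au = E_h/a₀³ = m_e⁴e¹⁰/((4πε₀)⁵ℏ⁸) = 3.01 × 10¹³ Pa.
0.914 × 3.01 × 10¹³ Pa = 2.75 × 10¹³ Pa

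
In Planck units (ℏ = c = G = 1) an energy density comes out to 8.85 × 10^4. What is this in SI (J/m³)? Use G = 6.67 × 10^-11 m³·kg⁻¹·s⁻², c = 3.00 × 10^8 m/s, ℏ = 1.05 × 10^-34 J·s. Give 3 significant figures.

4.14 × 10^118 J/m³

One Planck energy density: u_P = c⁷/(ℏG²) = 4.68 × 10^113 J/m³.
8.85 × 10^4 × 4.68 × 10^113 J/m³ = 4.14 × 10^118 J/m³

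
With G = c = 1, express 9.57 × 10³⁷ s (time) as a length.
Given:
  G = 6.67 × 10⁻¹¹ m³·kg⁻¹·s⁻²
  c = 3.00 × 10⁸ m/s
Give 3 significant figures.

Time → length via c.
9.57 × 10³⁷ s × (c) = 2.87 × 10⁴⁶ m

2.87 × 10⁴⁶ m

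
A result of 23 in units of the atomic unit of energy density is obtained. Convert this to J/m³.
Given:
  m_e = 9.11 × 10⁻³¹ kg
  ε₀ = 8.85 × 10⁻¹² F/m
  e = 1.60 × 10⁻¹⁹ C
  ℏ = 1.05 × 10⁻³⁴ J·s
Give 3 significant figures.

One atomic unit of energy density: u_au = E_h/a₀³ = m_e⁴e¹⁰/((4πε₀)⁵ℏ⁸) = 3.01 × 10¹³ J/m³.
23 × 3.01 × 10¹³ J/m³ = 6.93 × 10¹⁴ J/m³

6.93 × 10¹⁴ J/m³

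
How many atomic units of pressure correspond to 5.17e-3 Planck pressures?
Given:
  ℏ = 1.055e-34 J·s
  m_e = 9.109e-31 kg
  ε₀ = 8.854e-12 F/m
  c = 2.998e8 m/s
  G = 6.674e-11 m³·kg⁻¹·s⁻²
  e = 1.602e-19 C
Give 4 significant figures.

8.176e97

Planck pressure: p_P = c⁷/(ℏG²) = 4.632e113 Pa
atomic unit of pressure: P_au = E_h/a₀³ = m_e⁴e¹⁰/((4πε₀)⁵ℏ⁸) = 2.929e13 Pa
5.17e-3 × 4.632e113 / 2.929e13 = 8.176e97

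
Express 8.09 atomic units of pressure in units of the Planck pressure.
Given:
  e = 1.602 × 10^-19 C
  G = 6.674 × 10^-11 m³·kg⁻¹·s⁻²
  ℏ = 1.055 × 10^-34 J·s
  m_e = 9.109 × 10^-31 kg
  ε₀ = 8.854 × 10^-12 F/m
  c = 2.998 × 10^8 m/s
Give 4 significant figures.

5.116 × 10^-100

atomic unit of pressure: P_au = E_h/a₀³ = m_e⁴e¹⁰/((4πε₀)⁵ℏ⁸) = 2.929 × 10^13 Pa
Planck pressure: p_P = c⁷/(ℏG²) = 4.632 × 10^113 Pa
8.09 × 2.929 × 10^13 / 4.632 × 10^113 = 5.116 × 10^-100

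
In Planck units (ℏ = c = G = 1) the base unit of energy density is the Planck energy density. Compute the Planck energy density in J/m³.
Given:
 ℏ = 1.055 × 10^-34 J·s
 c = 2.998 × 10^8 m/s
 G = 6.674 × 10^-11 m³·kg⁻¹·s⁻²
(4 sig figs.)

4.632 × 10^113 J/m³

u_P = c⁷/(ℏG²)
  = 2.177 × 10^59 / 4.699 × 10^-55
  = 4.632 × 10^113 J/m³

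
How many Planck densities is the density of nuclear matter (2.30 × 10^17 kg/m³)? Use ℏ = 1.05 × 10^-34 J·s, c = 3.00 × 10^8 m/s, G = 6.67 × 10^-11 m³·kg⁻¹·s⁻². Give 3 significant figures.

4.42 × 10^-80

Planck density: ρ_P = c⁵/(ℏG²) = 5.20 × 10^96 kg/m³.
2.30 × 10^17 / 5.20 × 10^96 = 4.42 × 10^-80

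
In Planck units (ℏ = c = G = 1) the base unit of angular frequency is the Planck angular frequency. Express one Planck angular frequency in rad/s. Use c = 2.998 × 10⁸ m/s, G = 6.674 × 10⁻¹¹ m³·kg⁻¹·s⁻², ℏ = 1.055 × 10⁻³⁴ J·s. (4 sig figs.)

ω_P = √(c⁵/(ℏG))
  = √(3.440 × 10⁸⁶)
  = 1.855 × 10⁴³ rad/s

1.855 × 10⁴³ rad/s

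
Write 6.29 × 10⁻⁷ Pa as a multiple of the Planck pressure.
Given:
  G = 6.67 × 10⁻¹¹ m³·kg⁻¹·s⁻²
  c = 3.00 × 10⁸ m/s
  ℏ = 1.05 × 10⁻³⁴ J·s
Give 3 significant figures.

Planck pressure: p_P = c⁷/(ℏG²) = 4.68 × 10¹¹³ Pa.
6.29 × 10⁻⁷ / 4.68 × 10¹¹³ = 1.34 × 10⁻¹²⁰

1.34 × 10⁻¹²⁰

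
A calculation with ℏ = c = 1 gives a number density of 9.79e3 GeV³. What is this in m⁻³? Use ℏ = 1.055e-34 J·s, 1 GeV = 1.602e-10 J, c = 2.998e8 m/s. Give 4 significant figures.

Number density is [L]⁻³ = [E]³/(ℏc)³.
1 GeV³ → 1/(ℏc)³ × (1 GeV in J)³ = 1.299e47 m⁻³.
Result: 9.79e3 × 1.299e47 = 1.272e51 m⁻³.

1.272e51 m⁻³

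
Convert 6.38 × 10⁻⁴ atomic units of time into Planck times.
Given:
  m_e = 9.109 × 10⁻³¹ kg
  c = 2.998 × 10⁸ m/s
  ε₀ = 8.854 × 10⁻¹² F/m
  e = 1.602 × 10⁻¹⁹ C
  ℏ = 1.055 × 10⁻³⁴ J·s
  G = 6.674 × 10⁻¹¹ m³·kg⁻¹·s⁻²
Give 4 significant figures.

atomic unit of time: τ_au = (4πε₀)²ℏ³/(m_e e⁴) = 2.423 × 10⁻¹⁷ s
Planck time: t_P = √(ℏG/c⁵) = 5.392 × 10⁻⁴⁴ s
6.38 × 10⁻⁴ × 2.423 × 10⁻¹⁷ / 5.392 × 10⁻⁴⁴ = 2.867 × 10²³

2.867 × 10²³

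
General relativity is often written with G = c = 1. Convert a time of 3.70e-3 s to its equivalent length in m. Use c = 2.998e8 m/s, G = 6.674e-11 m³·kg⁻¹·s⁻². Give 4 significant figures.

Time → length via c.
3.70e-3 s × (c) = 1.109e6 m

1.109e6 m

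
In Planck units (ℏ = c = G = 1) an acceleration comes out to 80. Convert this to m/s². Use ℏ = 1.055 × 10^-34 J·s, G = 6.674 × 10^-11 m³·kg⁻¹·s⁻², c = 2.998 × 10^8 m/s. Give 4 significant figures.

One Planck acceleration: a_P = √(c⁷/(ℏG)) = 5.560 × 10^51 m/s².
80 × 5.560 × 10^51 m/s² = 4.448 × 10^53 m/s²

4.448 × 10^53 m/s²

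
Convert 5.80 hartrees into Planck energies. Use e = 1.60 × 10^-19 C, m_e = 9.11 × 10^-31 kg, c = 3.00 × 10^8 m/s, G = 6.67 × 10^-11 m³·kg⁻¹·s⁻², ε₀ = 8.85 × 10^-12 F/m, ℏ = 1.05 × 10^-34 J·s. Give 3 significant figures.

hartree: E_h = m_e e⁴/(4πε₀ℏ)² = 4.38 × 10^-18 J
Planck energy: E_P = √(ℏc⁵/G) = 1.96 × 10^9 J
5.80 × 4.38 × 10^-18 / 1.96 × 10^9 = 1.30 × 10^-26

1.30 × 10^-26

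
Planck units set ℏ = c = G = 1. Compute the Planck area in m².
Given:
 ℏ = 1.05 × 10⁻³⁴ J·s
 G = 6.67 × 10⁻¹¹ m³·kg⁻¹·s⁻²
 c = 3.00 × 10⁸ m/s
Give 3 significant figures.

From ℏ = c = G = 1 the area scale is A_P = ℏG/c³.
  = 7.00 × 10⁻⁴⁵ / 2.70 × 10²⁵
  = 2.59 × 10⁻⁷⁰ m²

2.59 × 10⁻⁷⁰ m²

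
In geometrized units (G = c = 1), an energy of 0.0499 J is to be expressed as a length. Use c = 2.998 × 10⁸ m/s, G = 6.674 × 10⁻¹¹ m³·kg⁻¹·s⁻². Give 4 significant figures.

Energy → length via G/c⁴.
0.0499 J × (G/c⁴) = 4.122 × 10⁻⁴⁶ m

4.122 × 10⁻⁴⁶ m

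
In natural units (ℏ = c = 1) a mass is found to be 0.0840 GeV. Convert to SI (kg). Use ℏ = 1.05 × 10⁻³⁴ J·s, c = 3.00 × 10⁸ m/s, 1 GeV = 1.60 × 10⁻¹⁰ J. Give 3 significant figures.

1.49 × 10⁻²⁸ kg

Mass is [E]/c²; divide by c².
1 GeV → 1/c² × (1 GeV in J) = 1.78 × 10⁻²⁷ kg.
Result: 0.0840 × 1.78 × 10⁻²⁷ = 1.49 × 10⁻²⁸ kg.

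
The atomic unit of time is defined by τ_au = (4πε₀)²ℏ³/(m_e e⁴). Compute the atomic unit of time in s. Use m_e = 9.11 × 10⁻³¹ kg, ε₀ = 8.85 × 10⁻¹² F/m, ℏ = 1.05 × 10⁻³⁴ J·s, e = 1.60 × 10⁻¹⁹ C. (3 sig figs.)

2.40 × 10⁻¹⁷ s

τ_au = (4πε₀)²ℏ³/(m_e e⁴)
E_h = 4.38 × 10⁻¹⁸ J
ℏ/E_h = 2.40 × 10⁻¹⁷ s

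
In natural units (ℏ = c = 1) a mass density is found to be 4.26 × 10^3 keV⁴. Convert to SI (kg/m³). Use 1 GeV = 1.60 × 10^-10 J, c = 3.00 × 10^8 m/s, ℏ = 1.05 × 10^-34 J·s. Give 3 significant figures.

0.992 kg/m³

Mass density is [E]/(c²[L]³) = [E]⁴/(ℏ³c⁵).
1 GeV⁴ → 1/(ℏ³c⁵) × (1 GeV in J)⁴ = 2.33 × 10^20 kg/m³.
Convert the energy scale: 4.26 × 10^3 keV⁴ = 4.26 × 10^-21 GeV⁴.
Result: 4.26 × 10^-21 × 2.33 × 10^20 = 0.992 kg/m³.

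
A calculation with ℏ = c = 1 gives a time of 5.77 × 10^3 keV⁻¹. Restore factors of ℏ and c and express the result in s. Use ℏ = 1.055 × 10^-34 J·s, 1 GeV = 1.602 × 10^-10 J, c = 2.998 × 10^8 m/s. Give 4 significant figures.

3.800 × 10^-15 s

A time is [E]⁻¹ in ℏ=c=1; restore one factor of ℏ.
1 GeV⁻¹ → ℏ × (1 GeV in J)⁻¹ = 6.586 × 10^-25 s.
Convert the energy scale: 5.77 × 10^3 keV⁻¹ = 5.77 × 10^9 GeV⁻¹.
Result: 5.77 × 10^9 × 6.586 × 10^-25 = 3.800 × 10^-15 s.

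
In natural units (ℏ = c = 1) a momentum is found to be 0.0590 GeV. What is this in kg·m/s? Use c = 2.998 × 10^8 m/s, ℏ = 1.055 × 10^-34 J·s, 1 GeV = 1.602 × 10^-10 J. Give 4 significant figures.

Momentum is [E]/c; divide by c.
1 GeV → 1/c × (1 GeV in J) = 5.344 × 10^-19 kg·m/s.
Result: 0.0590 × 5.344 × 10^-19 = 3.153 × 10^-20 kg·m/s.

3.153 × 10^-20 kg·m/s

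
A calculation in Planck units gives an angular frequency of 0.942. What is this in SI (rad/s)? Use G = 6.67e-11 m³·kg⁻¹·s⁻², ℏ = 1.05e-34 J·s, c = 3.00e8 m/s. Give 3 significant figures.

1.75e43 rad/s

One Planck angular frequency: ω_P = √(c⁵/(ℏG)) = 1.86e43 rad/s.
0.942 × 1.86e43 rad/s = 1.75e43 rad/s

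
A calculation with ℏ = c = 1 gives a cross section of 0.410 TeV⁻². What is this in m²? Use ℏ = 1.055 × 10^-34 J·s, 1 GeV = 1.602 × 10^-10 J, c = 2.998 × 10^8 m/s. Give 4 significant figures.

Area is [L]² = [E]⁻²·(ℏc)²; restore (ℏc)².
1 GeV⁻² → (ℏc)² × (1 GeV in J)⁻² = 3.898 × 10^-32 m².
Convert the energy scale: 0.410 TeV⁻² = 4.10 × 10^-7 GeV⁻².
Result: 4.10 × 10^-7 × 3.898 × 10^-32 = 1.598 × 10^-38 m².

1.598 × 10^-38 m²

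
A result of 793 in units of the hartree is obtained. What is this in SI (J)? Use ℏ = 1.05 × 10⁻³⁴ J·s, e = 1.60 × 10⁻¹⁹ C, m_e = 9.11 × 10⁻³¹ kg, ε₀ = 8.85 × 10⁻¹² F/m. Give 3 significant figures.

3.47 × 10⁻¹⁵ J

One hartree: E_h = m_e e⁴/(4πε₀ℏ)² = 4.38 × 10⁻¹⁸ J.
793 × 4.38 × 10⁻¹⁸ J = 3.47 × 10⁻¹⁵ J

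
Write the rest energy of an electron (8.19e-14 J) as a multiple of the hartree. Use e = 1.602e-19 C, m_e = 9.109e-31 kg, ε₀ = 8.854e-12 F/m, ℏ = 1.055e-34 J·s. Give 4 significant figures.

1.881e4

hartree: E_h = m_e e⁴/(4πε₀ℏ)² = 4.354e-18 J.
8.19e-14 / 4.354e-18 = 1.881e4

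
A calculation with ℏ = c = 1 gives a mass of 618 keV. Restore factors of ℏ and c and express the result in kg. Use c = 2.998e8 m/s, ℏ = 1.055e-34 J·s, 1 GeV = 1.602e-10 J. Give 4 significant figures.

Mass is [E]/c²; divide by c².
1 GeV → 1/c² × (1 GeV in J) = 1.782e-27 kg.
Convert the energy scale: 618 keV = 6.18e-4 GeV.
Result: 6.18e-4 × 1.782e-27 = 1.102e-30 kg.

1.102e-30 kg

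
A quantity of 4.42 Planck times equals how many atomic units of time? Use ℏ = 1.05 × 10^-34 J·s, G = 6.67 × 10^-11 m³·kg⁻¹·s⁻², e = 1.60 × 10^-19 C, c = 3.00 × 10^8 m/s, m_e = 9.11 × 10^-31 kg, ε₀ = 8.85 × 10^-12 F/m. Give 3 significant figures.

Planck time: t_P = √(ℏG/c⁵) = 5.37 × 10^-44 s
atomic unit of time: τ_au = (4πε₀)²ℏ³/(m_e e⁴) = 2.40 × 10^-17 s
4.42 × 5.37 × 10^-44 / 2.40 × 10^-17 = 9.89 × 10^-27

9.89 × 10^-27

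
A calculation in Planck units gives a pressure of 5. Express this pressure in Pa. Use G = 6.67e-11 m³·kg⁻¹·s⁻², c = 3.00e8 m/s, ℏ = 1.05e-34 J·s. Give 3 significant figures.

2.34e114 Pa

One Planck pressure: p_P = c⁷/(ℏG²) = 4.68e113 Pa.
5 × 4.68e113 Pa = 2.34e114 Pa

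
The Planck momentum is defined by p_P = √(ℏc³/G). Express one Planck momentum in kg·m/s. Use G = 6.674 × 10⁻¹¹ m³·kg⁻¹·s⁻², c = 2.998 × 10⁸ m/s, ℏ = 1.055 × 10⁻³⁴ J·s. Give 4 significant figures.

6.527 kg·m/s

p_P = √(ℏc³/G)
  = √(42.60)
  = 6.527 kg·m/s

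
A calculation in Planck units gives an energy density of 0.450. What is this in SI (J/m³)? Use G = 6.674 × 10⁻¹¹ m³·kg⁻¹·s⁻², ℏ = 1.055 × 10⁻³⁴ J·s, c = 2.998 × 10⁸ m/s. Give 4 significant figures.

2.085 × 10¹¹³ J/m³

One Planck energy density: u_P = c⁷/(ℏG²) = 4.632 × 10¹¹³ J/m³.
0.450 × 4.632 × 10¹¹³ J/m³ = 2.085 × 10¹¹³ J/m³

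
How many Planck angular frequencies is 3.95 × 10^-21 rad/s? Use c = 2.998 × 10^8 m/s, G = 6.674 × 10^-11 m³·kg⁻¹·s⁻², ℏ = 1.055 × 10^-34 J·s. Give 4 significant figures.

Planck angular frequency: ω_P = √(c⁵/(ℏG)) = 1.855 × 10^43 rad/s.
3.95 × 10^-21 / 1.855 × 10^43 = 2.130 × 10^-64

2.130 × 10^-64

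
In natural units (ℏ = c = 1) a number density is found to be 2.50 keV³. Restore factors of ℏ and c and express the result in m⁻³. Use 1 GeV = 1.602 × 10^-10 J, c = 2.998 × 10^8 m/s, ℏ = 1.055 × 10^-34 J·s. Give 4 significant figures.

Number density is [L]⁻³ = [E]³/(ℏc)³.
1 GeV³ → 1/(ℏc)³ × (1 GeV in J)³ = 1.299 × 10^47 m⁻³.
Convert the energy scale: 2.50 keV³ = 2.50 × 10^-18 GeV³.
Result: 2.50 × 10^-18 × 1.299 × 10^47 = 3.248 × 10^29 m⁻³.

3.248 × 10^29 m⁻³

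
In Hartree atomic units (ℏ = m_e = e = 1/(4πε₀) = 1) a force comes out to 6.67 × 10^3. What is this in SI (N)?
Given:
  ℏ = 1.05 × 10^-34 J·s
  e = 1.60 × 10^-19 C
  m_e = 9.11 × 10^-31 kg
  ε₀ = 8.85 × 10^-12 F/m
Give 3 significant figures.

One atomic unit of force: F_au = E_h/a₀ = m_e²e⁶/((4πε₀)³ℏ⁴) = 8.33 × 10^-8 N.
6.67 × 10^3 × 8.33 × 10^-8 N = 5.55 × 10^-4 N

5.55 × 10^-4 N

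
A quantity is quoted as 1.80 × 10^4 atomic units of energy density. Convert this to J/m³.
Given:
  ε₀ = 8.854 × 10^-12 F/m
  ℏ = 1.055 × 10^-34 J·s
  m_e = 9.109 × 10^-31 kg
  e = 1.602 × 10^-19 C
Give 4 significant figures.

5.272 × 10^17 J/m³

One atomic unit of energy density: u_au = E_h/a₀³ = m_e⁴e¹⁰/((4πε₀)⁵ℏ⁸) = 2.929 × 10^13 J/m³.
1.80 × 10^4 × 2.929 × 10^13 J/m³ = 5.272 × 10^17 J/m³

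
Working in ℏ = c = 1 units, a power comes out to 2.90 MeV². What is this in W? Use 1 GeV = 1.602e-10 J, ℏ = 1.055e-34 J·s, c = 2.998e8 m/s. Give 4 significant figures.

Power is [E]/[T] = [E]²/ℏ.
1 GeV² → 1/ℏ × (1 GeV in J)² = 2.433e14 W.
Convert the energy scale: 2.90 MeV² = 2.90e-6 GeV².
Result: 2.90e-6 × 2.433e14 = 7.055e8 W.

7.055e8 W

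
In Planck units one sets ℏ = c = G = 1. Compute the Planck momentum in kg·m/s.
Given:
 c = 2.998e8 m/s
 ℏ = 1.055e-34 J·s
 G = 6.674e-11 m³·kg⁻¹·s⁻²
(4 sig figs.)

p_P = √(ℏc³/G)
  = √(42.60)
  = 6.527 kg·m/s

6.527 kg·m/s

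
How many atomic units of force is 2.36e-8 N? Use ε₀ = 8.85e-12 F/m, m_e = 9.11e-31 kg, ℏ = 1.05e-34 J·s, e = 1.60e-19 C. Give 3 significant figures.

atomic unit of force: F_au = E_h/a₀ = m_e²e⁶/((4πε₀)³ℏ⁴) = 8.33e-8 N.
2.36e-8 / 8.33e-8 = 0.283

0.283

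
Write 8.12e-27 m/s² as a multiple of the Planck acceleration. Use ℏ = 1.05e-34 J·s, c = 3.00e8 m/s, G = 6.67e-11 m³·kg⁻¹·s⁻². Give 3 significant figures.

Planck acceleration: a_P = √(c⁷/(ℏG)) = 5.59e51 m/s².
8.12e-27 / 5.59e51 = 1.45e-78

1.45e-78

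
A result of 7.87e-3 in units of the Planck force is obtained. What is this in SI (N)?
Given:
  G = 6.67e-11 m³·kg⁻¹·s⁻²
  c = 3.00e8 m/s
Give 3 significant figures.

9.56e41 N

One Planck force: F_P = c⁴/G = 1.21e44 N.
7.87e-3 × 1.21e44 N = 9.56e41 N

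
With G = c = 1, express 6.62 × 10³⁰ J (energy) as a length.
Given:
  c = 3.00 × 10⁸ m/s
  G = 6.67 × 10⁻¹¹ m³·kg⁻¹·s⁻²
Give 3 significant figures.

5.45 × 10⁻¹⁴ m

Energy → length via G/c⁴.
6.62 × 10³⁰ J × (G/c⁴) = 5.45 × 10⁻¹⁴ m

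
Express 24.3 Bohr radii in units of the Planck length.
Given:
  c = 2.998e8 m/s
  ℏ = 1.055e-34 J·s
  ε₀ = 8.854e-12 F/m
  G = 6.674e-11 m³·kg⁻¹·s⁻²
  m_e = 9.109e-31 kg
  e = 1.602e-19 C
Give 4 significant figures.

7.963e25

Bohr radius: a₀ = 4πε₀ℏ²/(m_e e²) = 5.297e-11 m
Planck length: ℓ_P = √(ℏG/c³) = 1.616e-35 m
24.3 × 5.297e-11 / 1.616e-35 = 7.963e25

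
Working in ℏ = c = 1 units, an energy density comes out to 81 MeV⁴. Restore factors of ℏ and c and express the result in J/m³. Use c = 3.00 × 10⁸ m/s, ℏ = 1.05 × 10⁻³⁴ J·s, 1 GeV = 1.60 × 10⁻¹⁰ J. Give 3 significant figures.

1.70 × 10²⁷ J/m³

[E]/[L]³ = [E]⁴/(ℏc)³; restore (ℏc)⁻³.
1 GeV⁴ → 1/(ℏc)³ × (1 GeV in J)⁴ = 2.10 × 10³⁷ J/m³.
Convert the energy scale: 81 MeV⁴ = 8.10 × 10⁻¹¹ GeV⁴.
Result: 8.10 × 10⁻¹¹ × 2.10 × 10³⁷ = 1.70 × 10²⁷ J/m³.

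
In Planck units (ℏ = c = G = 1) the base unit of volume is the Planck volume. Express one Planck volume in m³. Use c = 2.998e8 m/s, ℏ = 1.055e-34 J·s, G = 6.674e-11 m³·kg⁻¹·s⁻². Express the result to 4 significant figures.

V_P = (ℏG/c³)^(3/2)
  = √(1.784e-209)
  = 4.224e-105 m³

4.224e-105 m³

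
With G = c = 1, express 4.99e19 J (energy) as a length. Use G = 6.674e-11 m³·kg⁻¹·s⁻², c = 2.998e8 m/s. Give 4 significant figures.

Energy → length via G/c⁴.
4.99e19 J × (G/c⁴) = 4.122e-25 m

4.122e-25 m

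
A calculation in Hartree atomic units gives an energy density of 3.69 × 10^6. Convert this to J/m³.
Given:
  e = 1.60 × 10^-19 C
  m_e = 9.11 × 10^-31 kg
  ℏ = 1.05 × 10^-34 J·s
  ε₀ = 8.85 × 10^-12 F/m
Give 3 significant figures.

1.11 × 10^20 J/m³

One atomic unit of energy density: u_au = E_h/a₀³ = m_e⁴e¹⁰/((4πε₀)⁵ℏ⁸) = 3.01 × 10^13 J/m³.
3.69 × 10^6 × 3.01 × 10^13 J/m³ = 1.11 × 10^20 J/m³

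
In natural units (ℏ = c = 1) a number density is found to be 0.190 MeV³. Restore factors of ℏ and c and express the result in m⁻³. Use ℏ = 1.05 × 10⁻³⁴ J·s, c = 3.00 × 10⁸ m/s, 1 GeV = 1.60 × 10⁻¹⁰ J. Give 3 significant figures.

2.49 × 10³⁷ m⁻³

Number density is [L]⁻³ = [E]³/(ℏc)³.
1 GeV³ → 1/(ℏc)³ × (1 GeV in J)³ = 1.31 × 10⁴⁷ m⁻³.
Convert the energy scale: 0.190 MeV³ = 1.90 × 10⁻¹⁰ GeV³.
Result: 1.90 × 10⁻¹⁰ × 1.31 × 10⁴⁷ = 2.49 × 10³⁷ m⁻³.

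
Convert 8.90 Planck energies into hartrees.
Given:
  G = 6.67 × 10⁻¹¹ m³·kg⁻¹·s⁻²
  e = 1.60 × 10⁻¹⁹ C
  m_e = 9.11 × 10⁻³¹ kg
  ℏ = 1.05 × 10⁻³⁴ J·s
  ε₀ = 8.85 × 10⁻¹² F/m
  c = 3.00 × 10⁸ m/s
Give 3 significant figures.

3.98 × 10²⁷

Planck energy: E_P = √(ℏc⁵/G) = 1.96 × 10⁹ J
hartree: E_h = m_e e⁴/(4πε₀ℏ)² = 4.38 × 10⁻¹⁸ J
8.90 × 1.96 × 10⁹ / 4.38 × 10⁻¹⁸ = 3.98 × 10²⁷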